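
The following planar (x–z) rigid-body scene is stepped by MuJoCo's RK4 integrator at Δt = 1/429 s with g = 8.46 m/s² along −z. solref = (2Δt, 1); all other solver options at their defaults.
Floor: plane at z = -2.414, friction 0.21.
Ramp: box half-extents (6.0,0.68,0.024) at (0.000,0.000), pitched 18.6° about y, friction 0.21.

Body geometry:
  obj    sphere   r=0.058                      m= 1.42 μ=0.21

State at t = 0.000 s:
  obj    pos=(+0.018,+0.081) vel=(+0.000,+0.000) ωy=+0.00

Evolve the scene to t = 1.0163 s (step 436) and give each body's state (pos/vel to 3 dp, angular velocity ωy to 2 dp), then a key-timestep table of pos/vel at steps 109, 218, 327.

State at t = 1.0163 s:
  obj    pos=(+0.961,-0.237) vel=(+1.857,-0.625) ωy=+33.77

Key-timestep trajectory:
   step    t(s)  obj.x    obj.z    obj.vx   obj.vz 
    109  0.2541   +0.077  +0.061  +0.464  -0.156
    218  0.5082   +0.254  +0.001  +0.928  -0.312
    327  0.7622   +0.549  -0.098  +1.392  -0.469


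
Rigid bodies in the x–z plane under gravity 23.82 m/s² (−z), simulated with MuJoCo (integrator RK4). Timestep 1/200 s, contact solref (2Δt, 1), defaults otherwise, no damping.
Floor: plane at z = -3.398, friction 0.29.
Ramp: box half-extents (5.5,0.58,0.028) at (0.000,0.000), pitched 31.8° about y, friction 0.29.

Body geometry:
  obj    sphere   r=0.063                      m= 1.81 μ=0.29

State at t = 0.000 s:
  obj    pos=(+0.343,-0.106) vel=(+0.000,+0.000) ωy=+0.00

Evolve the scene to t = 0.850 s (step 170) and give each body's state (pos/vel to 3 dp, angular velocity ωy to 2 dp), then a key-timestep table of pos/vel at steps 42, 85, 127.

State at t = 0.850 s:
  obj    pos=(+3.096,-1.813) vel=(+6.477,-4.016) ωy=+120.94

Key-timestep trajectory:
   step    t(s)  obj.x    obj.z    obj.vx   obj.vz 
     42  0.2100   +0.511  -0.210  +1.601  -0.992
     85  0.4250   +1.032  -0.533  +3.239  -2.008
    127  0.6350   +1.880  -1.058  +4.839  -3.000


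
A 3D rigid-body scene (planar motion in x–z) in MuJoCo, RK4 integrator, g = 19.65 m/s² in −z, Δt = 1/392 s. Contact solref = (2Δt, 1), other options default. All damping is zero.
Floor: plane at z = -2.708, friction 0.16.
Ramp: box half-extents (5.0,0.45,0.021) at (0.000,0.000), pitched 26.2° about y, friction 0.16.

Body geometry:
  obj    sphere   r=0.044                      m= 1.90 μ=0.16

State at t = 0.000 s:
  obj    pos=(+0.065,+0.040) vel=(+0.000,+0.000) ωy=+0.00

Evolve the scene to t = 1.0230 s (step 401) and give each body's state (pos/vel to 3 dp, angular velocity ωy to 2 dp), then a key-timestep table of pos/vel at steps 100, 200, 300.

State at t = 1.0230 s:
  obj    pos=(+2.975,-1.391) vel=(+5.688,-2.799) ωy=+144.05

Key-timestep trajectory:
   step    t(s)  obj.x    obj.z    obj.vx   obj.vz 
    100  0.2551   +0.246  -0.049  +1.419  -0.698
    200  0.5102   +0.789  -0.316  +2.837  -1.396
    300  0.7653   +1.694  -0.761  +4.255  -2.094


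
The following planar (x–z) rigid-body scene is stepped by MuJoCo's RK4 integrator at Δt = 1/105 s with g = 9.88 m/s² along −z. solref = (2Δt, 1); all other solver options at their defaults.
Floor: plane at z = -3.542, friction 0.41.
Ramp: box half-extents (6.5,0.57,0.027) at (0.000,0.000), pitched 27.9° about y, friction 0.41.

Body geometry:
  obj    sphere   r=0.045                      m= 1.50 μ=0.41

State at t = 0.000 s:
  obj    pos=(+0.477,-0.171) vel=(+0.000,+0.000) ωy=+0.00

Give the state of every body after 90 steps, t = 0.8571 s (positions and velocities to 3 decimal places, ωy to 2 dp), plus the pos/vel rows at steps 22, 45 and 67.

State at t = 0.8571 s:
  obj    pos=(+1.549,-0.739) vel=(+2.501,-1.324) ωy=+62.88

Key-timestep trajectory:
   step    t(s)  obj.x    obj.z    obj.vx   obj.vz 
     22  0.2095   +0.541  -0.205  +0.612  -0.324
     45  0.4286   +0.745  -0.313  +1.251  -0.662
     67  0.6381   +1.071  -0.486  +1.862  -0.986


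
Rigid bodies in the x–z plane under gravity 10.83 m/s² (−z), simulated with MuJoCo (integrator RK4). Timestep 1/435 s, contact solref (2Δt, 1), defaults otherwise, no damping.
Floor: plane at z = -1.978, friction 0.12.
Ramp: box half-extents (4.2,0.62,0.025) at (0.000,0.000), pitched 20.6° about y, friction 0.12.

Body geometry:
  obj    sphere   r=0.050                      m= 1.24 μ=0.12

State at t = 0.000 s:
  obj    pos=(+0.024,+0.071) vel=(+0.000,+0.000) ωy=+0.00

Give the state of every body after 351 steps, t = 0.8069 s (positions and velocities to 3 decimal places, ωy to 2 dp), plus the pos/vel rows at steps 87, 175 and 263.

State at t = 0.8069 s:
  obj    pos=(+0.854,-0.241) vel=(+2.056,-0.773) ωy=+43.92

Key-timestep trajectory:
   step    t(s)  obj.x    obj.z    obj.vx   obj.vz 
     87  0.2000   +0.075  +0.052  +0.510  -0.192
    175  0.4023   +0.230  -0.006  +1.025  -0.385
    263  0.6046   +0.490  -0.104  +1.540  -0.579
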